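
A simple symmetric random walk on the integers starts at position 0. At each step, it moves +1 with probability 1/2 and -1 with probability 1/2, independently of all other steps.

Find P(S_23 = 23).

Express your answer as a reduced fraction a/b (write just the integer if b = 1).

Answer: 1/8388608

Derivation:
To reach position 23 after 23 steps: need 23 steps of +1 and 0 of -1.
Favorable paths: C(23,23) = 1
Total paths: 2^23 = 8388608
P = 1/8388608 = 1/8388608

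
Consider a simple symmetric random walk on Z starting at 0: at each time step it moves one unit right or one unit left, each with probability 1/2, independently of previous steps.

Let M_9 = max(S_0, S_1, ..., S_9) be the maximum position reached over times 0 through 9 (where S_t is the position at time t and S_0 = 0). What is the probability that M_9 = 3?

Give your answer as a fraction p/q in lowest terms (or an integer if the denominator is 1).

Let M_9 = max(S_0,...,S_9). Use the reflection principle: for j ≥ 1, #{paths with M_9 ≥ j} = #{S_9 ≥ j} + #{S_9 ≥ j+1}.
By reflection, #{M_9 ≥ 3} = #{S_9 ≥ 3} + #{S_9 ≥ 4} = 130 + 46 = 176.
#{M_9 ≥ 4} = #{S_9 ≥ 4} + #{S_9 ≥ 5} = 46 + 46 = 92.
#{M_9 = 3} = 176 - 92 = 84.
P(M_9 = 3) = 84/512 = 21/128

Answer: 21/128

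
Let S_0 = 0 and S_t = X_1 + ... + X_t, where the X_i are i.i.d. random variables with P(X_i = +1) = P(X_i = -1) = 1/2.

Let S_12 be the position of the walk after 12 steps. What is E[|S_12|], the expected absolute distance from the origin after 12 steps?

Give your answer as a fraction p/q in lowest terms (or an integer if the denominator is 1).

S_12 takes values m ≡ 0 (mod 2) with |m| ≤ 12; P(S_12=m) = C(12,(12+m)/2)/2^12.
Total paths: 2^12 = 4096
Distribution: P(S=-12)=1/4096, P(S=-10)=12/4096, P(S=-8)=66/4096, P(S=-6)=220/4096, P(S=-4)=495/4096, P(S=-2)=792/4096, P(S=0)=924/4096, P(S=2)=792/4096, P(S=4)=495/4096, P(S=6)=220/4096, P(S=8)=66/4096, P(S=10)=12/4096, P(S=12)=1/4096
E[|S_12|] = Σ_m |m|·P(S_12=m) = 11088/4096 = 693/256

Answer: 693/256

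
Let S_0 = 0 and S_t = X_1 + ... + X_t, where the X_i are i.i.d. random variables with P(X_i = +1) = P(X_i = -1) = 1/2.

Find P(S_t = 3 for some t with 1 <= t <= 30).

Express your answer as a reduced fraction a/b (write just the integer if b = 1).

Count via complement. Let g(t,s) = #length-t paths at position s with S_1..S_t all ≠ 3.
g(t,s) = g(t-1,s-1) + g(t-1,s+1) for s ≠ 3; g(t,3) = 0.
t=0: g(0,0)=1
t=1: g(1,-1)=1 g(1,1)=1
t=2: g(2,-2)=1 g(2,0)=2 g(2,2)=1
t=3: g(3,-3)=1 g(3,-1)=3 g(3,1)=3
t=4: g(4,-4)=1 g(4,-2)=4 g(4,0)=6 g(4,2)=3
t=5: g(5,-5)=1 g(5,-3)=5 g(5,-1)=10 g(5,1)=9
t=6: g(6,-6)=1 g(6,-4)=6 g(6,-2)=15 g(6,0)=19 g(6,2)=9
t=7: g(7,-7)=1 g(7,-5)=7 g(7,-3)=21 g(7,-1)=34 g(7,1)=28
t=8: g(8,-8)=1 g(8,-6)=8 g(8,-4)=28 g(8,-2)=55 g(8,0)=62 g(8,2)=28
t=9: g(9,-9)=1 g(9,-7)=9 g(9,-5)=36 g(9,-3)=83 g(9,-1)=117 g(9,1)=90
t=10: g(10,-10)=1 g(10,-8)=10 g(10,-6)=45 g(10,-4)=119 g(10,-2)=200 g(10,0)=207 g(10,2)=90
t=11: g(11,-11)=1 g(11,-9)=11 g(11,-7)=55 g(11,-5)=164 g(11,-3)=319 g(11,-1)=407 g(11,1)=297
t=12: g(12,-12)=1 g(12,-10)=12 g(12,-8)=66 g(12,-6)=219 g(12,-4)=483 g(12,-2)=726 g(12,0)=704 g(12,2)=297
t=13: g(13,-13)=1 g(13,-11)=13 g(13,-9)=78 g(13,-7)=285 g(13,-5)=702 g(13,-3)=1209 g(13,-1)=1430 g(13,1)=1001
t=14: g(14,-14)=1 g(14,-12)=14 g(14,-10)=91 g(14,-8)=363 g(14,-6)=987 g(14,-4)=1911 g(14,-2)=2639 g(14,0)=2431 g(14,2)=1001
t=15: g(15,-15)=1 g(15,-13)=15 g(15,-11)=105 g(15,-9)=454 g(15,-7)=1350 g(15,-5)=2898 g(15,-3)=4550 g(15,-1)=5070 g(15,1)=3432
t=16: g(16,-16)=1 g(16,-14)=16 g(16,-12)=120 g(16,-10)=559 g(16,-8)=1804 g(16,-6)=4248 g(16,-4)=7448 g(16,-2)=9620 g(16,0)=8502 g(16,2)=3432
t=17: g(17,-17)=1 g(17,-15)=17 g(17,-13)=136 g(17,-11)=679 g(17,-9)=2363 g(17,-7)=6052 g(17,-5)=11696 g(17,-3)=17068 g(17,-1)=18122 g(17,1)=11934
t=18: g(18,-18)=1 g(18,-16)=18 g(18,-14)=153 g(18,-12)=815 g(18,-10)=3042 g(18,-8)=8415 g(18,-6)=17748 g(18,-4)=28764 g(18,-2)=35190 g(18,0)=30056 g(18,2)=11934
t=19: g(19,-19)=1 g(19,-17)=19 g(19,-15)=171 g(19,-13)=968 g(19,-11)=3857 g(19,-9)=11457 g(19,-7)=26163 g(19,-5)=46512 g(19,-3)=63954 g(19,-1)=65246 g(19,1)=41990
t=20: g(20,-20)=1 g(20,-18)=20 g(20,-16)=190 g(20,-14)=1139 g(20,-12)=4825 g(20,-10)=15314 g(20,-8)=37620 g(20,-6)=72675 g(20,-4)=110466 g(20,-2)=129200 g(20,0)=107236 g(20,2)=41990
t=21: g(21,-21)=1 g(21,-19)=21 g(21,-17)=210 g(21,-15)=1329 g(21,-13)=5964 g(21,-11)=20139 g(21,-9)=52934 g(21,-7)=110295 g(21,-5)=183141 g(21,-3)=239666 g(21,-1)=236436 g(21,1)=149226
t=22: g(22,-22)=1 g(22,-20)=22 g(22,-18)=231 g(22,-16)=1539 g(22,-14)=7293 g(22,-12)=26103 g(22,-10)=73073 g(22,-8)=163229 g(22,-6)=293436 g(22,-4)=422807 g(22,-2)=476102 g(22,0)=385662 g(22,2)=149226
t=23: g(23,-23)=1 g(23,-21)=23 g(23,-19)=253 g(23,-17)=1770 g(23,-15)=8832 g(23,-13)=33396 g(23,-11)=99176 g(23,-9)=236302 g(23,-7)=456665 g(23,-5)=716243 g(23,-3)=898909 g(23,-1)=861764 g(23,1)=534888
t=24: g(24,-24)=1 g(24,-22)=24 g(24,-20)=276 g(24,-18)=2023 g(24,-16)=10602 g(24,-14)=42228 g(24,-12)=132572 g(24,-10)=335478 g(24,-8)=692967 g(24,-6)=1172908 g(24,-4)=1615152 g(24,-2)=1760673 g(24,0)=1396652 g(24,2)=534888
t=25: g(25,-25)=1 g(25,-23)=25 g(25,-21)=300 g(25,-19)=2299 g(25,-17)=12625 g(25,-15)=52830 g(25,-13)=174800 g(25,-11)=468050 g(25,-9)=1028445 g(25,-7)=1865875 g(25,-5)=2788060 g(25,-3)=3375825 g(25,-1)=3157325 g(25,1)=1931540
t=26: g(26,-26)=1 g(26,-24)=26 g(26,-22)=325 g(26,-20)=2599 g(26,-18)=14924 g(26,-16)=65455 g(26,-14)=227630 g(26,-12)=642850 g(26,-10)=1496495 g(26,-8)=2894320 g(26,-6)=4653935 g(26,-4)=6163885 g(26,-2)=6533150 g(26,0)=5088865 g(26,2)=1931540
t=27: g(27,-27)=1 g(27,-25)=27 g(27,-23)=351 g(27,-21)=2924 g(27,-19)=17523 g(27,-17)=80379 g(27,-15)=293085 g(27,-13)=870480 g(27,-11)=2139345 g(27,-9)=4390815 g(27,-7)=7548255 g(27,-5)=10817820 g(27,-3)=12697035 g(27,-1)=11622015 g(27,1)=7020405
t=28: g(28,-28)=1 g(28,-26)=28 g(28,-24)=378 g(28,-22)=3275 g(28,-20)=20447 g(28,-18)=97902 g(28,-16)=373464 g(28,-14)=1163565 g(28,-12)=3009825 g(28,-10)=6530160 g(28,-8)=11939070 g(28,-6)=18366075 g(28,-4)=23514855 g(28,-2)=24319050 g(28,0)=18642420 g(28,2)=7020405
t=29: g(29,-29)=1 g(29,-27)=29 g(29,-25)=406 g(29,-23)=3653 g(29,-21)=23722 g(29,-19)=118349 g(29,-17)=471366 g(29,-15)=1537029 g(29,-13)=4173390 g(29,-11)=9539985 g(29,-9)=18469230 g(29,-7)=30305145 g(29,-5)=41880930 g(29,-3)=47833905 g(29,-1)=42961470 g(29,1)=25662825
t=30: g(30,-30)=1 g(30,-28)=30 g(30,-26)=435 g(30,-24)=4059 g(30,-22)=27375 g(30,-20)=142071 g(30,-18)=589715 g(30,-16)=2008395 g(30,-14)=5710419 g(30,-12)=13713375 g(30,-10)=28009215 g(30,-8)=48774375 g(30,-6)=72186075 g(30,-4)=89714835 g(30,-2)=90795375 g(30,0)=68624295 g(30,2)=25662825
Paths never hitting 3: Σ_s g(30,s) = 445962870
Paths hitting 3: 2^30 - 445962870 = 627778954
P = 627778954/1073741824 = 313889477/536870912

Answer: 313889477/536870912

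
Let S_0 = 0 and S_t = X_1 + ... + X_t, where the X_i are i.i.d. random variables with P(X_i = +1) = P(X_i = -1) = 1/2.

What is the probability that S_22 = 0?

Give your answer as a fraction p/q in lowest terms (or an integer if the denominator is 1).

To return to 0 after 22 steps: need exactly 11 steps of +1 and 11 of -1.
Favorable paths: C(22,11) = 705432
Total paths: 2^22 = 4194304
P = 705432/4194304 = 88179/524288

Answer: 88179/524288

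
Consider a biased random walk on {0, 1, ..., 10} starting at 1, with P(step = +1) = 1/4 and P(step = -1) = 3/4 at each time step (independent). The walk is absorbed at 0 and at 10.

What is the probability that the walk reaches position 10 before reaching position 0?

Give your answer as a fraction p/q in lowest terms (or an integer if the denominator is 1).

Biased walk: p = 1/4, q = 3/4, r = q/p = 3
Gambler's ruin: P(hit 10 before 0 | start at 1) = (1 - r^a)/(1 - r^N)
r^1 = 3; r^10 = 59049
P = (1 - 3) / (1 - 59049) = -2 / -59048 = 1/29524

Answer: 1/29524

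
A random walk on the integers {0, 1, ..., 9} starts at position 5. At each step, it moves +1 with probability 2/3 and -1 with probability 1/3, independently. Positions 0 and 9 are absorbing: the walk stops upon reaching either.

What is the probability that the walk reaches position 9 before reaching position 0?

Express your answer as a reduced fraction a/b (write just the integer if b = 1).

Biased walk: p = 2/3, q = 1/3, r = q/p = 1/2
Gambler's ruin: P(hit 9 before 0 | start at 5) = (1 - r^a)/(1 - r^N)
r^5 = 1/32; r^9 = 1/512
P = (1 - 1/32) / (1 - 1/512) = 31/32 / 511/512 = 496/511

Answer: 496/511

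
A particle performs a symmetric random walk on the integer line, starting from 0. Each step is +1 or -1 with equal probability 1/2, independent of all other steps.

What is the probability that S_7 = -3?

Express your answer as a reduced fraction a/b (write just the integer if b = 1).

To reach position -3 after 7 steps: need 2 steps of +1 and 5 of -1.
Favorable paths: C(7,2) = 21
Total paths: 2^7 = 128
P = 21/128 = 21/128

Answer: 21/128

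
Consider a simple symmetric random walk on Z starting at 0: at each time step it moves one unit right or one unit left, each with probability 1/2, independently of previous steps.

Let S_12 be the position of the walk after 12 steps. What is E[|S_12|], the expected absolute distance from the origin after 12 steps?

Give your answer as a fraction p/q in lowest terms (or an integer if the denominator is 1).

S_12 takes values m ≡ 0 (mod 2) with |m| ≤ 12; P(S_12=m) = C(12,(12+m)/2)/2^12.
Total paths: 2^12 = 4096
Distribution: P(S=-12)=1/4096, P(S=-10)=12/4096, P(S=-8)=66/4096, P(S=-6)=220/4096, P(S=-4)=495/4096, P(S=-2)=792/4096, P(S=0)=924/4096, P(S=2)=792/4096, P(S=4)=495/4096, P(S=6)=220/4096, P(S=8)=66/4096, P(S=10)=12/4096, P(S=12)=1/4096
E[|S_12|] = Σ_m |m|·P(S_12=m) = 11088/4096 = 693/256

Answer: 693/256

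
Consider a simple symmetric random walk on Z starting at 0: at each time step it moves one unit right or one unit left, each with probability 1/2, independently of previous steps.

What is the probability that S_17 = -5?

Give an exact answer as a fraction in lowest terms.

Answer: 1547/16384

Derivation:
To reach position -5 after 17 steps: need 6 steps of +1 and 11 of -1.
Favorable paths: C(17,6) = 12376
Total paths: 2^17 = 131072
P = 12376/131072 = 1547/16384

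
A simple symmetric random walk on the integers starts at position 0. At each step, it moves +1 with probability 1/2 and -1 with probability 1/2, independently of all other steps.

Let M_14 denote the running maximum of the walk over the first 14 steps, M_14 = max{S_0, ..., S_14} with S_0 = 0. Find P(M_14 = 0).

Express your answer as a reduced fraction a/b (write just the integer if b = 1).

Let M_14 = max(S_0,...,S_14). Use the reflection principle: for j ≥ 1, #{paths with M_14 ≥ j} = #{S_14 ≥ j} + #{S_14 ≥ j+1}.
P(M_14 ≥ 0) = 1 since S_0 = 0, so #{M_14 ≥ 0} = 16384.
#{M_14 ≥ 1} = #{S_14 ≥ 1} + #{S_14 ≥ 2} = 6476 + 6476 = 12952.
#{M_14 = 0} = 16384 - 12952 = 3432.
P(M_14 = 0) = 3432/16384 = 429/2048

Answer: 429/2048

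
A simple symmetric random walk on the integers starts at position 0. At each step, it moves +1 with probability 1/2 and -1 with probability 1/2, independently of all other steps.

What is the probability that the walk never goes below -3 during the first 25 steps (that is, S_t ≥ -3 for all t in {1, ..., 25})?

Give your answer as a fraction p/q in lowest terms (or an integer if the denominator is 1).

Let f(t,s) = #length-t paths at position s with S_1..S_t all ≥ -3.
f(t,s) = f(t-1,s-1) + f(t-1,s+1) for s ≥ -3; f(t,s) = 0 for s < -3.
t=0: f(0,0)=1
t=1: f(1,-1)=1 f(1,1)=1
t=2: f(2,-2)=1 f(2,0)=2 f(2,2)=1
t=3: f(3,-3)=1 f(3,-1)=3 f(3,1)=3 f(3,3)=1
t=4: f(4,-2)=4 f(4,0)=6 f(4,2)=4 f(4,4)=1
t=5: f(5,-3)=4 f(5,-1)=10 f(5,1)=10 f(5,3)=5 f(5,5)=1
t=6: f(6,-2)=14 f(6,0)=20 f(6,2)=15 f(6,4)=6 f(6,6)=1
t=7: f(7,-3)=14 f(7,-1)=34 f(7,1)=35 f(7,3)=21 f(7,5)=7 f(7,7)=1
t=8: f(8,-2)=48 f(8,0)=69 f(8,2)=56 f(8,4)=28 f(8,6)=8 f(8,8)=1
t=9: f(9,-3)=48 f(9,-1)=117 f(9,1)=125 f(9,3)=84 f(9,5)=36 f(9,7)=9 f(9,9)=1
t=10: f(10,-2)=165 f(10,0)=242 f(10,2)=209 f(10,4)=120 f(10,6)=45 f(10,8)=10 f(10,10)=1
t=11: f(11,-3)=165 f(11,-1)=407 f(11,1)=451 f(11,3)=329 f(11,5)=165 f(11,7)=55 f(11,9)=11 f(11,11)=1
t=12: f(12,-2)=572 f(12,0)=858 f(12,2)=780 f(12,4)=494 f(12,6)=220 f(12,8)=66 f(12,10)=12 f(12,12)=1
t=13: f(13,-3)=572 f(13,-1)=1430 f(13,1)=1638 f(13,3)=1274 f(13,5)=714 f(13,7)=286 f(13,9)=78 f(13,11)=13 f(13,13)=1
t=14: f(14,-2)=2002 f(14,0)=3068 f(14,2)=2912 f(14,4)=1988 f(14,6)=1000 f(14,8)=364 f(14,10)=91 f(14,12)=14 f(14,14)=1
t=15: f(15,-3)=2002 f(15,-1)=5070 f(15,1)=5980 f(15,3)=4900 f(15,5)=2988 f(15,7)=1364 f(15,9)=455 f(15,11)=105 f(15,13)=15 f(15,15)=1
t=16: f(16,-2)=7072 f(16,0)=11050 f(16,2)=10880 f(16,4)=7888 f(16,6)=4352 f(16,8)=1819 f(16,10)=560 f(16,12)=120 f(16,14)=16 f(16,16)=1
t=17: f(17,-3)=7072 f(17,-1)=18122 f(17,1)=21930 f(17,3)=18768 f(17,5)=12240 f(17,7)=6171 f(17,9)=2379 f(17,11)=680 f(17,13)=136 f(17,15)=17 f(17,17)=1
t=18: f(18,-2)=25194 f(18,0)=40052 f(18,2)=40698 f(18,4)=31008 f(18,6)=18411 f(18,8)=8550 f(18,10)=3059 f(18,12)=816 f(18,14)=153 f(18,16)=18 f(18,18)=1
t=19: f(19,-3)=25194 f(19,-1)=65246 f(19,1)=80750 f(19,3)=71706 f(19,5)=49419 f(19,7)=26961 f(19,9)=11609 f(19,11)=3875 f(19,13)=969 f(19,15)=171 f(19,17)=19 f(19,19)=1
t=20: f(20,-2)=90440 f(20,0)=145996 f(20,2)=152456 f(20,4)=121125 f(20,6)=76380 f(20,8)=38570 f(20,10)=15484 f(20,12)=4844 f(20,14)=1140 f(20,16)=190 f(20,18)=20 f(20,20)=1
t=21: f(21,-3)=90440 f(21,-1)=236436 f(21,1)=298452 f(21,3)=273581 f(21,5)=197505 f(21,7)=114950 f(21,9)=54054 f(21,11)=20328 f(21,13)=5984 f(21,15)=1330 f(21,17)=210 f(21,19)=21 f(21,21)=1
t=22: f(22,-2)=326876 f(22,0)=534888 f(22,2)=572033 f(22,4)=471086 f(22,6)=312455 f(22,8)=169004 f(22,10)=74382 f(22,12)=26312 f(22,14)=7314 f(22,16)=1540 f(22,18)=231 f(22,20)=22 f(22,22)=1
t=23: f(23,-3)=326876 f(23,-1)=861764 f(23,1)=1106921 f(23,3)=1043119 f(23,5)=783541 f(23,7)=481459 f(23,9)=243386 f(23,11)=100694 f(23,13)=33626 f(23,15)=8854 f(23,17)=1771 f(23,19)=253 f(23,21)=23 f(23,23)=1
t=24: f(24,-2)=1188640 f(24,0)=1968685 f(24,2)=2150040 f(24,4)=1826660 f(24,6)=1265000 f(24,8)=724845 f(24,10)=344080 f(24,12)=134320 f(24,14)=42480 f(24,16)=10625 f(24,18)=2024 f(24,20)=276 f(24,22)=24 f(24,24)=1
t=25: f(25,-3)=1188640 f(25,-1)=3157325 f(25,1)=4118725 f(25,3)=3976700 f(25,5)=3091660 f(25,7)=1989845 f(25,9)=1068925 f(25,11)=478400 f(25,13)=176800 f(25,15)=53105 f(25,17)=12649 f(25,19)=2300 f(25,21)=300 f(25,23)=25 f(25,25)=1
Σ_s f(25,s) = 19315400
P = 19315400/33554432 = 2414425/4194304

Answer: 2414425/4194304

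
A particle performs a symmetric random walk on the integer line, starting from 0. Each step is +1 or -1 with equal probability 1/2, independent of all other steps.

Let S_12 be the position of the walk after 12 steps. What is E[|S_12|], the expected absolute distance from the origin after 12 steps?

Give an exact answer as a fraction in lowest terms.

Answer: 693/256

Derivation:
S_12 takes values m ≡ 0 (mod 2) with |m| ≤ 12; P(S_12=m) = C(12,(12+m)/2)/2^12.
Total paths: 2^12 = 4096
Distribution: P(S=-12)=1/4096, P(S=-10)=12/4096, P(S=-8)=66/4096, P(S=-6)=220/4096, P(S=-4)=495/4096, P(S=-2)=792/4096, P(S=0)=924/4096, P(S=2)=792/4096, P(S=4)=495/4096, P(S=6)=220/4096, P(S=8)=66/4096, P(S=10)=12/4096, P(S=12)=1/4096
E[|S_12|] = Σ_m |m|·P(S_12=m) = 11088/4096 = 693/256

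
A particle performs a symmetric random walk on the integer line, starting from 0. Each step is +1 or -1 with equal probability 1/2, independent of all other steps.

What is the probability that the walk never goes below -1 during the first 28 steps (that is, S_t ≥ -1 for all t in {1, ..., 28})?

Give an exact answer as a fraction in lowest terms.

Let f(t,s) = #length-t paths at position s with S_1..S_t all ≥ -1.
f(t,s) = f(t-1,s-1) + f(t-1,s+1) for s ≥ -1; f(t,s) = 0 for s < -1.
t=0: f(0,0)=1
t=1: f(1,-1)=1 f(1,1)=1
t=2: f(2,0)=2 f(2,2)=1
t=3: f(3,-1)=2 f(3,1)=3 f(3,3)=1
t=4: f(4,0)=5 f(4,2)=4 f(4,4)=1
t=5: f(5,-1)=5 f(5,1)=9 f(5,3)=5 f(5,5)=1
t=6: f(6,0)=14 f(6,2)=14 f(6,4)=6 f(6,6)=1
t=7: f(7,-1)=14 f(7,1)=28 f(7,3)=20 f(7,5)=7 f(7,7)=1
t=8: f(8,0)=42 f(8,2)=48 f(8,4)=27 f(8,6)=8 f(8,8)=1
t=9: f(9,-1)=42 f(9,1)=90 f(9,3)=75 f(9,5)=35 f(9,7)=9 f(9,9)=1
t=10: f(10,0)=132 f(10,2)=165 f(10,4)=110 f(10,6)=44 f(10,8)=10 f(10,10)=1
t=11: f(11,-1)=132 f(11,1)=297 f(11,3)=275 f(11,5)=154 f(11,7)=54 f(11,9)=11 f(11,11)=1
t=12: f(12,0)=429 f(12,2)=572 f(12,4)=429 f(12,6)=208 f(12,8)=65 f(12,10)=12 f(12,12)=1
t=13: f(13,-1)=429 f(13,1)=1001 f(13,3)=1001 f(13,5)=637 f(13,7)=273 f(13,9)=77 f(13,11)=13 f(13,13)=1
t=14: f(14,0)=1430 f(14,2)=2002 f(14,4)=1638 f(14,6)=910 f(14,8)=350 f(14,10)=90 f(14,12)=14 f(14,14)=1
t=15: f(15,-1)=1430 f(15,1)=3432 f(15,3)=3640 f(15,5)=2548 f(15,7)=1260 f(15,9)=440 f(15,11)=104 f(15,13)=15 f(15,15)=1
t=16: f(16,0)=4862 f(16,2)=7072 f(16,4)=6188 f(16,6)=3808 f(16,8)=1700 f(16,10)=544 f(16,12)=119 f(16,14)=16 f(16,16)=1
t=17: f(17,-1)=4862 f(17,1)=11934 f(17,3)=13260 f(17,5)=9996 f(17,7)=5508 f(17,9)=2244 f(17,11)=663 f(17,13)=135 f(17,15)=17 f(17,17)=1
t=18: f(18,0)=16796 f(18,2)=25194 f(18,4)=23256 f(18,6)=15504 f(18,8)=7752 f(18,10)=2907 f(18,12)=798 f(18,14)=152 f(18,16)=18 f(18,18)=1
t=19: f(19,-1)=16796 f(19,1)=41990 f(19,3)=48450 f(19,5)=38760 f(19,7)=23256 f(19,9)=10659 f(19,11)=3705 f(19,13)=950 f(19,15)=170 f(19,17)=19 f(19,19)=1
t=20: f(20,0)=58786 f(20,2)=90440 f(20,4)=87210 f(20,6)=62016 f(20,8)=33915 f(20,10)=14364 f(20,12)=4655 f(20,14)=1120 f(20,16)=189 f(20,18)=20 f(20,20)=1
t=21: f(21,-1)=58786 f(21,1)=149226 f(21,3)=177650 f(21,5)=149226 f(21,7)=95931 f(21,9)=48279 f(21,11)=19019 f(21,13)=5775 f(21,15)=1309 f(21,17)=209 f(21,19)=21 f(21,21)=1
t=22: f(22,0)=208012 f(22,2)=326876 f(22,4)=326876 f(22,6)=245157 f(22,8)=144210 f(22,10)=67298 f(22,12)=24794 f(22,14)=7084 f(22,16)=1518 f(22,18)=230 f(22,20)=22 f(22,22)=1
t=23: f(23,-1)=208012 f(23,1)=534888 f(23,3)=653752 f(23,5)=572033 f(23,7)=389367 f(23,9)=211508 f(23,11)=92092 f(23,13)=31878 f(23,15)=8602 f(23,17)=1748 f(23,19)=252 f(23,21)=23 f(23,23)=1
t=24: f(24,0)=742900 f(24,2)=1188640 f(24,4)=1225785 f(24,6)=961400 f(24,8)=600875 f(24,10)=303600 f(24,12)=123970 f(24,14)=40480 f(24,16)=10350 f(24,18)=2000 f(24,20)=275 f(24,22)=24 f(24,24)=1
t=25: f(25,-1)=742900 f(25,1)=1931540 f(25,3)=2414425 f(25,5)=2187185 f(25,7)=1562275 f(25,9)=904475 f(25,11)=427570 f(25,13)=164450 f(25,15)=50830 f(25,17)=12350 f(25,19)=2275 f(25,21)=299 f(25,23)=25 f(25,25)=1
t=26: f(26,0)=2674440 f(26,2)=4345965 f(26,4)=4601610 f(26,6)=3749460 f(26,8)=2466750 f(26,10)=1332045 f(26,12)=592020 f(26,14)=215280 f(26,16)=63180 f(26,18)=14625 f(26,20)=2574 f(26,22)=324 f(26,24)=26 f(26,26)=1
t=27: f(27,-1)=2674440 f(27,1)=7020405 f(27,3)=8947575 f(27,5)=8351070 f(27,7)=6216210 f(27,9)=3798795 f(27,11)=1924065 f(27,13)=807300 f(27,15)=278460 f(27,17)=77805 f(27,19)=17199 f(27,21)=2898 f(27,23)=350 f(27,25)=27 f(27,27)=1
t=28: f(28,0)=9694845 f(28,2)=15967980 f(28,4)=17298645 f(28,6)=14567280 f(28,8)=10015005 f(28,10)=5722860 f(28,12)=2731365 f(28,14)=1085760 f(28,16)=356265 f(28,18)=95004 f(28,20)=20097 f(28,22)=3248 f(28,24)=377 f(28,26)=28 f(28,28)=1
Σ_s f(28,s) = 77558760
P = 77558760/268435456 = 9694845/33554432

Answer: 9694845/33554432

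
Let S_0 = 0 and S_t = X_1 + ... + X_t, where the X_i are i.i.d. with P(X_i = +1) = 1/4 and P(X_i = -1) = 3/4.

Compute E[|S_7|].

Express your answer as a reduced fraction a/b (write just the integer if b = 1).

Answer: 3787/1024

Derivation:
S_7 takes values m ≡ 1 (mod 2) with |m| ≤ 7; P(S_7=m) = C(7,(7+m)/2) · (1/4)^((7+m)/2) · (3/4)^((7-m)/2).
Distribution: P(S=-7)=2187/16384, P(S=-5)=5103/16384, P(S=-3)=5103/16384, P(S=-1)=2835/16384, P(S=1)=945/16384, P(S=3)=189/16384, P(S=5)=21/16384, P(S=7)=1/16384
E[|S_7|] = Σ_m |m|·P(S_7=m) = 3787/1024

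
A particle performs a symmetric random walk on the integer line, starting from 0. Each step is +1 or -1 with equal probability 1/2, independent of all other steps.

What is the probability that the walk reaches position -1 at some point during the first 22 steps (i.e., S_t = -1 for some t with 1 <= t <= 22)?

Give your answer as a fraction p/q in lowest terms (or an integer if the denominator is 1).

Answer: 436109/524288

Derivation:
Count via complement. Let g(t,s) = #length-t paths at position s with S_1..S_t all ≠ -1.
g(t,s) = g(t-1,s-1) + g(t-1,s+1) for s ≠ -1; g(t,-1) = 0.
t=0: g(0,0)=1
t=1: g(1,1)=1
t=2: g(2,0)=1 g(2,2)=1
t=3: g(3,1)=2 g(3,3)=1
t=4: g(4,0)=2 g(4,2)=3 g(4,4)=1
t=5: g(5,1)=5 g(5,3)=4 g(5,5)=1
t=6: g(6,0)=5 g(6,2)=9 g(6,4)=5 g(6,6)=1
t=7: g(7,1)=14 g(7,3)=14 g(7,5)=6 g(7,7)=1
t=8: g(8,0)=14 g(8,2)=28 g(8,4)=20 g(8,6)=7 g(8,8)=1
t=9: g(9,1)=42 g(9,3)=48 g(9,5)=27 g(9,7)=8 g(9,9)=1
t=10: g(10,0)=42 g(10,2)=90 g(10,4)=75 g(10,6)=35 g(10,8)=9 g(10,10)=1
t=11: g(11,1)=132 g(11,3)=165 g(11,5)=110 g(11,7)=44 g(11,9)=10 g(11,11)=1
t=12: g(12,0)=132 g(12,2)=297 g(12,4)=275 g(12,6)=154 g(12,8)=54 g(12,10)=11 g(12,12)=1
t=13: g(13,1)=429 g(13,3)=572 g(13,5)=429 g(13,7)=208 g(13,9)=65 g(13,11)=12 g(13,13)=1
t=14: g(14,0)=429 g(14,2)=1001 g(14,4)=1001 g(14,6)=637 g(14,8)=273 g(14,10)=77 g(14,12)=13 g(14,14)=1
t=15: g(15,1)=1430 g(15,3)=2002 g(15,5)=1638 g(15,7)=910 g(15,9)=350 g(15,11)=90 g(15,13)=14 g(15,15)=1
t=16: g(16,0)=1430 g(16,2)=3432 g(16,4)=3640 g(16,6)=2548 g(16,8)=1260 g(16,10)=440 g(16,12)=104 g(16,14)=15 g(16,16)=1
t=17: g(17,1)=4862 g(17,3)=7072 g(17,5)=6188 g(17,7)=3808 g(17,9)=1700 g(17,11)=544 g(17,13)=119 g(17,15)=16 g(17,17)=1
t=18: g(18,0)=4862 g(18,2)=11934 g(18,4)=13260 g(18,6)=9996 g(18,8)=5508 g(18,10)=2244 g(18,12)=663 g(18,14)=135 g(18,16)=17 g(18,18)=1
t=19: g(19,1)=16796 g(19,3)=25194 g(19,5)=23256 g(19,7)=15504 g(19,9)=7752 g(19,11)=2907 g(19,13)=798 g(19,15)=152 g(19,17)=18 g(19,19)=1
t=20: g(20,0)=16796 g(20,2)=41990 g(20,4)=48450 g(20,6)=38760 g(20,8)=23256 g(20,10)=10659 g(20,12)=3705 g(20,14)=950 g(20,16)=170 g(20,18)=19 g(20,20)=1
t=21: g(21,1)=58786 g(21,3)=90440 g(21,5)=87210 g(21,7)=62016 g(21,9)=33915 g(21,11)=14364 g(21,13)=4655 g(21,15)=1120 g(21,17)=189 g(21,19)=20 g(21,21)=1
t=22: g(22,0)=58786 g(22,2)=149226 g(22,4)=177650 g(22,6)=149226 g(22,8)=95931 g(22,10)=48279 g(22,12)=19019 g(22,14)=5775 g(22,16)=1309 g(22,18)=209 g(22,20)=21 g(22,22)=1
Paths never hitting -1: Σ_s g(22,s) = 705432
Paths hitting -1: 2^22 - 705432 = 3488872
P = 3488872/4194304 = 436109/524288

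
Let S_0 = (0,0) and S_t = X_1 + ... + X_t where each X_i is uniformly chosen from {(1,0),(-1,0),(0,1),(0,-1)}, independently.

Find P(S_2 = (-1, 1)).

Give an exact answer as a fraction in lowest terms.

Answer: 1/8

Derivation:
Let h be the number of horizontal steps (so 2-h are vertical). To end at (-1,1) need (h-1)/2 right-steps and ((2-h)+1)/2 up-steps.
Sum over h with 1 ≤ h ≤ 1, h ≡ 1 (mod 2), 2-h ≡ 1 (mod 2):
h=1: C(2,1)·C(1,0)·C(1,1) = 2·1·1 = 2
Total favorable: 2
Total paths: 4^2 = 16
P = 2/16 = 1/8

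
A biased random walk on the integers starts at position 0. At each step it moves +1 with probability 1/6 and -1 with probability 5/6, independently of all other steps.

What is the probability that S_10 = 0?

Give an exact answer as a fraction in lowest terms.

Answer: 21875/1679616

Derivation:
To be at 0 after 10 steps: need exactly 5 steps of +1 and 5 of -1.
Number of such sequences: C(10,5) = 252
Each has probability (1/6)^5 · (5/6)^5 = 3125/60466176
P = 252 · 3125/60466176 = 21875/1679616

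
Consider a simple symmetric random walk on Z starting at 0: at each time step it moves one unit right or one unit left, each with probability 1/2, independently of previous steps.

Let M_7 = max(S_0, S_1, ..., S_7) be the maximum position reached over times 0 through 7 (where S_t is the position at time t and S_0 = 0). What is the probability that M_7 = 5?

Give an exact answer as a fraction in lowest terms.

Let M_7 = max(S_0,...,S_7). Use the reflection principle: for j ≥ 1, #{paths with M_7 ≥ j} = #{S_7 ≥ j} + #{S_7 ≥ j+1}.
By reflection, #{M_7 ≥ 5} = #{S_7 ≥ 5} + #{S_7 ≥ 6} = 8 + 1 = 9.
#{M_7 ≥ 6} = #{S_7 ≥ 6} + #{S_7 ≥ 7} = 1 + 1 = 2.
#{M_7 = 5} = 9 - 2 = 7.
P(M_7 = 5) = 7/128 = 7/128

Answer: 7/128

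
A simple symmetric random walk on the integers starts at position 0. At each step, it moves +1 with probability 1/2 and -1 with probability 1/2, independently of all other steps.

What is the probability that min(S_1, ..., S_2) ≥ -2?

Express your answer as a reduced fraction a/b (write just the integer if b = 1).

Answer: 1

Derivation:
Let f(t,s) = #length-t paths at position s with S_1..S_t all ≥ -2.
f(t,s) = f(t-1,s-1) + f(t-1,s+1) for s ≥ -2; f(t,s) = 0 for s < -2.
t=0: f(0,0)=1
t=1: f(1,-1)=1 f(1,1)=1
t=2: f(2,-2)=1 f(2,0)=2 f(2,2)=1
Σ_s f(2,s) = 4
P = 4/4 = 1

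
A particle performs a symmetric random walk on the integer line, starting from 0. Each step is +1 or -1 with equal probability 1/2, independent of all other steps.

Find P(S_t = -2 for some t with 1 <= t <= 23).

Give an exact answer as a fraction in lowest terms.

Answer: 1421113/2097152

Derivation:
Count via complement. Let g(t,s) = #length-t paths at position s with S_1..S_t all ≠ -2.
g(t,s) = g(t-1,s-1) + g(t-1,s+1) for s ≠ -2; g(t,-2) = 0.
t=0: g(0,0)=1
t=1: g(1,-1)=1 g(1,1)=1
t=2: g(2,0)=2 g(2,2)=1
t=3: g(3,-1)=2 g(3,1)=3 g(3,3)=1
t=4: g(4,0)=5 g(4,2)=4 g(4,4)=1
t=5: g(5,-1)=5 g(5,1)=9 g(5,3)=5 g(5,5)=1
t=6: g(6,0)=14 g(6,2)=14 g(6,4)=6 g(6,6)=1
t=7: g(7,-1)=14 g(7,1)=28 g(7,3)=20 g(7,5)=7 g(7,7)=1
t=8: g(8,0)=42 g(8,2)=48 g(8,4)=27 g(8,6)=8 g(8,8)=1
t=9: g(9,-1)=42 g(9,1)=90 g(9,3)=75 g(9,5)=35 g(9,7)=9 g(9,9)=1
t=10: g(10,0)=132 g(10,2)=165 g(10,4)=110 g(10,6)=44 g(10,8)=10 g(10,10)=1
t=11: g(11,-1)=132 g(11,1)=297 g(11,3)=275 g(11,5)=154 g(11,7)=54 g(11,9)=11 g(11,11)=1
t=12: g(12,0)=429 g(12,2)=572 g(12,4)=429 g(12,6)=208 g(12,8)=65 g(12,10)=12 g(12,12)=1
t=13: g(13,-1)=429 g(13,1)=1001 g(13,3)=1001 g(13,5)=637 g(13,7)=273 g(13,9)=77 g(13,11)=13 g(13,13)=1
t=14: g(14,0)=1430 g(14,2)=2002 g(14,4)=1638 g(14,6)=910 g(14,8)=350 g(14,10)=90 g(14,12)=14 g(14,14)=1
t=15: g(15,-1)=1430 g(15,1)=3432 g(15,3)=3640 g(15,5)=2548 g(15,7)=1260 g(15,9)=440 g(15,11)=104 g(15,13)=15 g(15,15)=1
t=16: g(16,0)=4862 g(16,2)=7072 g(16,4)=6188 g(16,6)=3808 g(16,8)=1700 g(16,10)=544 g(16,12)=119 g(16,14)=16 g(16,16)=1
t=17: g(17,-1)=4862 g(17,1)=11934 g(17,3)=13260 g(17,5)=9996 g(17,7)=5508 g(17,9)=2244 g(17,11)=663 g(17,13)=135 g(17,15)=17 g(17,17)=1
t=18: g(18,0)=16796 g(18,2)=25194 g(18,4)=23256 g(18,6)=15504 g(18,8)=7752 g(18,10)=2907 g(18,12)=798 g(18,14)=152 g(18,16)=18 g(18,18)=1
t=19: g(19,-1)=16796 g(19,1)=41990 g(19,3)=48450 g(19,5)=38760 g(19,7)=23256 g(19,9)=10659 g(19,11)=3705 g(19,13)=950 g(19,15)=170 g(19,17)=19 g(19,19)=1
t=20: g(20,0)=58786 g(20,2)=90440 g(20,4)=87210 g(20,6)=62016 g(20,8)=33915 g(20,10)=14364 g(20,12)=4655 g(20,14)=1120 g(20,16)=189 g(20,18)=20 g(20,20)=1
t=21: g(21,-1)=58786 g(21,1)=149226 g(21,3)=177650 g(21,5)=149226 g(21,7)=95931 g(21,9)=48279 g(21,11)=19019 g(21,13)=5775 g(21,15)=1309 g(21,17)=209 g(21,19)=21 g(21,21)=1
t=22: g(22,0)=208012 g(22,2)=326876 g(22,4)=326876 g(22,6)=245157 g(22,8)=144210 g(22,10)=67298 g(22,12)=24794 g(22,14)=7084 g(22,16)=1518 g(22,18)=230 g(22,20)=22 g(22,22)=1
t=23: g(23,-1)=208012 g(23,1)=534888 g(23,3)=653752 g(23,5)=572033 g(23,7)=389367 g(23,9)=211508 g(23,11)=92092 g(23,13)=31878 g(23,15)=8602 g(23,17)=1748 g(23,19)=252 g(23,21)=23 g(23,23)=1
Paths never hitting -2: Σ_s g(23,s) = 2704156
Paths hitting -2: 2^23 - 2704156 = 5684452
P = 5684452/8388608 = 1421113/2097152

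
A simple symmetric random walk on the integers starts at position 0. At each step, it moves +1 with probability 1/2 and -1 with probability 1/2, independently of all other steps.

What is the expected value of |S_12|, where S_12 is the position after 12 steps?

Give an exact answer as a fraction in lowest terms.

Answer: 693/256

Derivation:
S_12 takes values m ≡ 0 (mod 2) with |m| ≤ 12; P(S_12=m) = C(12,(12+m)/2)/2^12.
Total paths: 2^12 = 4096
Distribution: P(S=-12)=1/4096, P(S=-10)=12/4096, P(S=-8)=66/4096, P(S=-6)=220/4096, P(S=-4)=495/4096, P(S=-2)=792/4096, P(S=0)=924/4096, P(S=2)=792/4096, P(S=4)=495/4096, P(S=6)=220/4096, P(S=8)=66/4096, P(S=10)=12/4096, P(S=12)=1/4096
E[|S_12|] = Σ_m |m|·P(S_12=m) = 11088/4096 = 693/256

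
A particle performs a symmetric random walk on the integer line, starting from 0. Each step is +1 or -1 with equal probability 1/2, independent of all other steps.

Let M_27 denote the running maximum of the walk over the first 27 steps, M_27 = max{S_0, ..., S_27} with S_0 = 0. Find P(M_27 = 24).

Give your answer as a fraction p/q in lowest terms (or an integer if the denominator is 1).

Answer: 27/134217728

Derivation:
Let M_27 = max(S_0,...,S_27). Use the reflection principle: for j ≥ 1, #{paths with M_27 ≥ j} = #{S_27 ≥ j} + #{S_27 ≥ j+1}.
By reflection, #{M_27 ≥ 24} = #{S_27 ≥ 24} + #{S_27 ≥ 25} = 28 + 28 = 56.
#{M_27 ≥ 25} = #{S_27 ≥ 25} + #{S_27 ≥ 26} = 28 + 1 = 29.
#{M_27 = 24} = 56 - 29 = 27.
P(M_27 = 24) = 27/134217728 = 27/134217728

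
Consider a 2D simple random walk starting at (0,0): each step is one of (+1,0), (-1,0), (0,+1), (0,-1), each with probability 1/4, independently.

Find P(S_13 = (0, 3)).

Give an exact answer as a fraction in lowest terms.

Answer: 1656369/67108864

Derivation:
Let h be the number of horizontal steps (so 13-h are vertical). To end at (0,3) need (h+0)/2 right-steps and ((13-h)+3)/2 up-steps.
Sum over h with 0 ≤ h ≤ 10, h ≡ 0 (mod 2), 13-h ≡ 1 (mod 2):
h=0: C(13,0)·C(0,0)·C(13,8) = 1·1·1287 = 1287
h=2: C(13,2)·C(2,1)·C(11,7) = 78·2·330 = 51480
h=4: C(13,4)·C(4,2)·C(9,6) = 715·6·84 = 360360
h=6: C(13,6)·C(6,3)·C(7,5) = 1716·20·21 = 720720
h=8: C(13,8)·C(8,4)·C(5,4) = 1287·70·5 = 450450
h=10: C(13,10)·C(10,5)·C(3,3) = 286·252·1 = 72072
Total favorable: 1656369
Total paths: 4^13 = 67108864
P = 1656369/67108864 = 1656369/67108864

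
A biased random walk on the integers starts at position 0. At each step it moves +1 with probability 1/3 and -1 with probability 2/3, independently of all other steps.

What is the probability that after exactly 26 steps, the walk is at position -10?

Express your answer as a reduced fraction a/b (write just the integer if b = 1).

Answer: 409541017600/2541865828329

Derivation:
To reach position -10 after 26 steps: need 8 steps of +1 and 18 steps of -1.
Number of such sequences: C(26,8) = 1562275
Each has probability (1/3)^8 · (2/3)^18 = 262144/2541865828329
P = 1562275 · 262144/2541865828329 = 409541017600/2541865828329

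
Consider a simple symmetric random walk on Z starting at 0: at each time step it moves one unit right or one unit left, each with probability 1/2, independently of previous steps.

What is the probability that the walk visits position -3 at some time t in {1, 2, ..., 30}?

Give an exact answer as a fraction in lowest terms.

Count via complement. Let g(t,s) = #length-t paths at position s with S_1..S_t all ≠ -3.
g(t,s) = g(t-1,s-1) + g(t-1,s+1) for s ≠ -3; g(t,-3) = 0.
t=0: g(0,0)=1
t=1: g(1,-1)=1 g(1,1)=1
t=2: g(2,-2)=1 g(2,0)=2 g(2,2)=1
t=3: g(3,-1)=3 g(3,1)=3 g(3,3)=1
t=4: g(4,-2)=3 g(4,0)=6 g(4,2)=4 g(4,4)=1
t=5: g(5,-1)=9 g(5,1)=10 g(5,3)=5 g(5,5)=1
t=6: g(6,-2)=9 g(6,0)=19 g(6,2)=15 g(6,4)=6 g(6,6)=1
t=7: g(7,-1)=28 g(7,1)=34 g(7,3)=21 g(7,5)=7 g(7,7)=1
t=8: g(8,-2)=28 g(8,0)=62 g(8,2)=55 g(8,4)=28 g(8,6)=8 g(8,8)=1
t=9: g(9,-1)=90 g(9,1)=117 g(9,3)=83 g(9,5)=36 g(9,7)=9 g(9,9)=1
t=10: g(10,-2)=90 g(10,0)=207 g(10,2)=200 g(10,4)=119 g(10,6)=45 g(10,8)=10 g(10,10)=1
t=11: g(11,-1)=297 g(11,1)=407 g(11,3)=319 g(11,5)=164 g(11,7)=55 g(11,9)=11 g(11,11)=1
t=12: g(12,-2)=297 g(12,0)=704 g(12,2)=726 g(12,4)=483 g(12,6)=219 g(12,8)=66 g(12,10)=12 g(12,12)=1
t=13: g(13,-1)=1001 g(13,1)=1430 g(13,3)=1209 g(13,5)=702 g(13,7)=285 g(13,9)=78 g(13,11)=13 g(13,13)=1
t=14: g(14,-2)=1001 g(14,0)=2431 g(14,2)=2639 g(14,4)=1911 g(14,6)=987 g(14,8)=363 g(14,10)=91 g(14,12)=14 g(14,14)=1
t=15: g(15,-1)=3432 g(15,1)=5070 g(15,3)=4550 g(15,5)=2898 g(15,7)=1350 g(15,9)=454 g(15,11)=105 g(15,13)=15 g(15,15)=1
t=16: g(16,-2)=3432 g(16,0)=8502 g(16,2)=9620 g(16,4)=7448 g(16,6)=4248 g(16,8)=1804 g(16,10)=559 g(16,12)=120 g(16,14)=16 g(16,16)=1
t=17: g(17,-1)=11934 g(17,1)=18122 g(17,3)=17068 g(17,5)=11696 g(17,7)=6052 g(17,9)=2363 g(17,11)=679 g(17,13)=136 g(17,15)=17 g(17,17)=1
t=18: g(18,-2)=11934 g(18,0)=30056 g(18,2)=35190 g(18,4)=28764 g(18,6)=17748 g(18,8)=8415 g(18,10)=3042 g(18,12)=815 g(18,14)=153 g(18,16)=18 g(18,18)=1
t=19: g(19,-1)=41990 g(19,1)=65246 g(19,3)=63954 g(19,5)=46512 g(19,7)=26163 g(19,9)=11457 g(19,11)=3857 g(19,13)=968 g(19,15)=171 g(19,17)=19 g(19,19)=1
t=20: g(20,-2)=41990 g(20,0)=107236 g(20,2)=129200 g(20,4)=110466 g(20,6)=72675 g(20,8)=37620 g(20,10)=15314 g(20,12)=4825 g(20,14)=1139 g(20,16)=190 g(20,18)=20 g(20,20)=1
t=21: g(21,-1)=149226 g(21,1)=236436 g(21,3)=239666 g(21,5)=183141 g(21,7)=110295 g(21,9)=52934 g(21,11)=20139 g(21,13)=5964 g(21,15)=1329 g(21,17)=210 g(21,19)=21 g(21,21)=1
t=22: g(22,-2)=149226 g(22,0)=385662 g(22,2)=476102 g(22,4)=422807 g(22,6)=293436 g(22,8)=163229 g(22,10)=73073 g(22,12)=26103 g(22,14)=7293 g(22,16)=1539 g(22,18)=231 g(22,20)=22 g(22,22)=1
t=23: g(23,-1)=534888 g(23,1)=861764 g(23,3)=898909 g(23,5)=716243 g(23,7)=456665 g(23,9)=236302 g(23,11)=99176 g(23,13)=33396 g(23,15)=8832 g(23,17)=1770 g(23,19)=253 g(23,21)=23 g(23,23)=1
t=24: g(24,-2)=534888 g(24,0)=1396652 g(24,2)=1760673 g(24,4)=1615152 g(24,6)=1172908 g(24,8)=692967 g(24,10)=335478 g(24,12)=132572 g(24,14)=42228 g(24,16)=10602 g(24,18)=2023 g(24,20)=276 g(24,22)=24 g(24,24)=1
t=25: g(25,-1)=1931540 g(25,1)=3157325 g(25,3)=3375825 g(25,5)=2788060 g(25,7)=1865875 g(25,9)=1028445 g(25,11)=468050 g(25,13)=174800 g(25,15)=52830 g(25,17)=12625 g(25,19)=2299 g(25,21)=300 g(25,23)=25 g(25,25)=1
t=26: g(26,-2)=1931540 g(26,0)=5088865 g(26,2)=6533150 g(26,4)=6163885 g(26,6)=4653935 g(26,8)=2894320 g(26,10)=1496495 g(26,12)=642850 g(26,14)=227630 g(26,16)=65455 g(26,18)=14924 g(26,20)=2599 g(26,22)=325 g(26,24)=26 g(26,26)=1
t=27: g(27,-1)=7020405 g(27,1)=11622015 g(27,3)=12697035 g(27,5)=10817820 g(27,7)=7548255 g(27,9)=4390815 g(27,11)=2139345 g(27,13)=870480 g(27,15)=293085 g(27,17)=80379 g(27,19)=17523 g(27,21)=2924 g(27,23)=351 g(27,25)=27 g(27,27)=1
t=28: g(28,-2)=7020405 g(28,0)=18642420 g(28,2)=24319050 g(28,4)=23514855 g(28,6)=18366075 g(28,8)=11939070 g(28,10)=6530160 g(28,12)=3009825 g(28,14)=1163565 g(28,16)=373464 g(28,18)=97902 g(28,20)=20447 g(28,22)=3275 g(28,24)=378 g(28,26)=28 g(28,28)=1
t=29: g(29,-1)=25662825 g(29,1)=42961470 g(29,3)=47833905 g(29,5)=41880930 g(29,7)=30305145 g(29,9)=18469230 g(29,11)=9539985 g(29,13)=4173390 g(29,15)=1537029 g(29,17)=471366 g(29,19)=118349 g(29,21)=23722 g(29,23)=3653 g(29,25)=406 g(29,27)=29 g(29,29)=1
t=30: g(30,-2)=25662825 g(30,0)=68624295 g(30,2)=90795375 g(30,4)=89714835 g(30,6)=72186075 g(30,8)=48774375 g(30,10)=28009215 g(30,12)=13713375 g(30,14)=5710419 g(30,16)=2008395 g(30,18)=589715 g(30,20)=142071 g(30,22)=27375 g(30,24)=4059 g(30,26)=435 g(30,28)=30 g(30,30)=1
Paths never hitting -3: Σ_s g(30,s) = 445962870
Paths hitting -3: 2^30 - 445962870 = 627778954
P = 627778954/1073741824 = 313889477/536870912

Answer: 313889477/536870912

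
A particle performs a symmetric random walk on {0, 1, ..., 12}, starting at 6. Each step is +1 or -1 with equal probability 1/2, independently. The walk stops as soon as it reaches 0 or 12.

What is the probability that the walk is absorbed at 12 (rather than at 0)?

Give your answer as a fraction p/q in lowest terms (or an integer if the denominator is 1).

Symmetric walk (p = 1/2): the harmonic-function argument gives P(hit 12 before 0 | start at 6) = a/N.
P = 6/12 = 1/2

Answer: 1/2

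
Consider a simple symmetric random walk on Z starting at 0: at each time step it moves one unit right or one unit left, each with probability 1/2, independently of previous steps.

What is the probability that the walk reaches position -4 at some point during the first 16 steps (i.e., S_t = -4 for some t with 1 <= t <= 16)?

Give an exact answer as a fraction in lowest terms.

Count via complement. Let g(t,s) = #length-t paths at position s with S_1..S_t all ≠ -4.
g(t,s) = g(t-1,s-1) + g(t-1,s+1) for s ≠ -4; g(t,-4) = 0.
t=0: g(0,0)=1
t=1: g(1,-1)=1 g(1,1)=1
t=2: g(2,-2)=1 g(2,0)=2 g(2,2)=1
t=3: g(3,-3)=1 g(3,-1)=3 g(3,1)=3 g(3,3)=1
t=4: g(4,-2)=4 g(4,0)=6 g(4,2)=4 g(4,4)=1
t=5: g(5,-3)=4 g(5,-1)=10 g(5,1)=10 g(5,3)=5 g(5,5)=1
t=6: g(6,-2)=14 g(6,0)=20 g(6,2)=15 g(6,4)=6 g(6,6)=1
t=7: g(7,-3)=14 g(7,-1)=34 g(7,1)=35 g(7,3)=21 g(7,5)=7 g(7,7)=1
t=8: g(8,-2)=48 g(8,0)=69 g(8,2)=56 g(8,4)=28 g(8,6)=8 g(8,8)=1
t=9: g(9,-3)=48 g(9,-1)=117 g(9,1)=125 g(9,3)=84 g(9,5)=36 g(9,7)=9 g(9,9)=1
t=10: g(10,-2)=165 g(10,0)=242 g(10,2)=209 g(10,4)=120 g(10,6)=45 g(10,8)=10 g(10,10)=1
t=11: g(11,-3)=165 g(11,-1)=407 g(11,1)=451 g(11,3)=329 g(11,5)=165 g(11,7)=55 g(11,9)=11 g(11,11)=1
t=12: g(12,-2)=572 g(12,0)=858 g(12,2)=780 g(12,4)=494 g(12,6)=220 g(12,8)=66 g(12,10)=12 g(12,12)=1
t=13: g(13,-3)=572 g(13,-1)=1430 g(13,1)=1638 g(13,3)=1274 g(13,5)=714 g(13,7)=286 g(13,9)=78 g(13,11)=13 g(13,13)=1
t=14: g(14,-2)=2002 g(14,0)=3068 g(14,2)=2912 g(14,4)=1988 g(14,6)=1000 g(14,8)=364 g(14,10)=91 g(14,12)=14 g(14,14)=1
t=15: g(15,-3)=2002 g(15,-1)=5070 g(15,1)=5980 g(15,3)=4900 g(15,5)=2988 g(15,7)=1364 g(15,9)=455 g(15,11)=105 g(15,13)=15 g(15,15)=1
t=16: g(16,-2)=7072 g(16,0)=11050 g(16,2)=10880 g(16,4)=7888 g(16,6)=4352 g(16,8)=1819 g(16,10)=560 g(16,12)=120 g(16,14)=16 g(16,16)=1
Paths never hitting -4: Σ_s g(16,s) = 43758
Paths hitting -4: 2^16 - 43758 = 21778
P = 21778/65536 = 10889/32768

Answer: 10889/32768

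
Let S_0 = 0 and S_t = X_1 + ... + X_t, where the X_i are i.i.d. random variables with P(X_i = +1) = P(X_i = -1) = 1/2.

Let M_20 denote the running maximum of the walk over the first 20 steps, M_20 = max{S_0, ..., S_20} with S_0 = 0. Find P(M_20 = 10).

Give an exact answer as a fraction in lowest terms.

Let M_20 = max(S_0,...,S_20). Use the reflection principle: for j ≥ 1, #{paths with M_20 ≥ j} = #{S_20 ≥ j} + #{S_20 ≥ j+1}.
By reflection, #{M_20 ≥ 10} = #{S_20 ≥ 10} + #{S_20 ≥ 11} = 21700 + 6196 = 27896.
#{M_20 ≥ 11} = #{S_20 ≥ 11} + #{S_20 ≥ 12} = 6196 + 6196 = 12392.
#{M_20 = 10} = 27896 - 12392 = 15504.
P(M_20 = 10) = 15504/1048576 = 969/65536

Answer: 969/65536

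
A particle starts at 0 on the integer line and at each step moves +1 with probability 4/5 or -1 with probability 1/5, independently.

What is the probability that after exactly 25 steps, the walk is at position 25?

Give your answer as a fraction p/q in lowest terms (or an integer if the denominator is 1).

To reach position 25 after 25 steps: need 25 steps of +1 and 0 steps of -1.
Number of such sequences: C(25,25) = 1
Each has probability (4/5)^25 · (1/5)^0 = 1125899906842624/298023223876953125
P = 1 · 1125899906842624/298023223876953125 = 1125899906842624/298023223876953125

Answer: 1125899906842624/298023223876953125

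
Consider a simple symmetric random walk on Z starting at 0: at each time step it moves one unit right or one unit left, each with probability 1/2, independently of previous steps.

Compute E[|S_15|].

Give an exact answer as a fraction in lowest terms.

Answer: 6435/2048

Derivation:
S_15 takes values m ≡ 1 (mod 2) with |m| ≤ 15; P(S_15=m) = C(15,(15+m)/2)/2^15.
Total paths: 2^15 = 32768
Distribution: P(S=-15)=1/32768, P(S=-13)=15/32768, P(S=-11)=105/32768, P(S=-9)=455/32768, P(S=-7)=1365/32768, P(S=-5)=3003/32768, P(S=-3)=5005/32768, P(S=-1)=6435/32768, P(S=1)=6435/32768, P(S=3)=5005/32768, P(S=5)=3003/32768, P(S=7)=1365/32768, P(S=9)=455/32768, P(S=11)=105/32768, P(S=13)=15/32768, P(S=15)=1/32768
E[|S_15|] = Σ_m |m|·P(S_15=m) = 102960/32768 = 6435/2048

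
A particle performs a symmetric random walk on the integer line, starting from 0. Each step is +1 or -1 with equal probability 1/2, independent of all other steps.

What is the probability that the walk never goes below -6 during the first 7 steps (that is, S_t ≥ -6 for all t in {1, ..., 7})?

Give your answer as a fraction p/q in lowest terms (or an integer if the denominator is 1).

Let f(t,s) = #length-t paths at position s with S_1..S_t all ≥ -6.
f(t,s) = f(t-1,s-1) + f(t-1,s+1) for s ≥ -6; f(t,s) = 0 for s < -6.
t=0: f(0,0)=1
t=1: f(1,-1)=1 f(1,1)=1
t=2: f(2,-2)=1 f(2,0)=2 f(2,2)=1
t=3: f(3,-3)=1 f(3,-1)=3 f(3,1)=3 f(3,3)=1
t=4: f(4,-4)=1 f(4,-2)=4 f(4,0)=6 f(4,2)=4 f(4,4)=1
t=5: f(5,-5)=1 f(5,-3)=5 f(5,-1)=10 f(5,1)=10 f(5,3)=5 f(5,5)=1
t=6: f(6,-6)=1 f(6,-4)=6 f(6,-2)=15 f(6,0)=20 f(6,2)=15 f(6,4)=6 f(6,6)=1
t=7: f(7,-5)=7 f(7,-3)=21 f(7,-1)=35 f(7,1)=35 f(7,3)=21 f(7,5)=7 f(7,7)=1
Σ_s f(7,s) = 127
P = 127/128 = 127/128

Answer: 127/128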